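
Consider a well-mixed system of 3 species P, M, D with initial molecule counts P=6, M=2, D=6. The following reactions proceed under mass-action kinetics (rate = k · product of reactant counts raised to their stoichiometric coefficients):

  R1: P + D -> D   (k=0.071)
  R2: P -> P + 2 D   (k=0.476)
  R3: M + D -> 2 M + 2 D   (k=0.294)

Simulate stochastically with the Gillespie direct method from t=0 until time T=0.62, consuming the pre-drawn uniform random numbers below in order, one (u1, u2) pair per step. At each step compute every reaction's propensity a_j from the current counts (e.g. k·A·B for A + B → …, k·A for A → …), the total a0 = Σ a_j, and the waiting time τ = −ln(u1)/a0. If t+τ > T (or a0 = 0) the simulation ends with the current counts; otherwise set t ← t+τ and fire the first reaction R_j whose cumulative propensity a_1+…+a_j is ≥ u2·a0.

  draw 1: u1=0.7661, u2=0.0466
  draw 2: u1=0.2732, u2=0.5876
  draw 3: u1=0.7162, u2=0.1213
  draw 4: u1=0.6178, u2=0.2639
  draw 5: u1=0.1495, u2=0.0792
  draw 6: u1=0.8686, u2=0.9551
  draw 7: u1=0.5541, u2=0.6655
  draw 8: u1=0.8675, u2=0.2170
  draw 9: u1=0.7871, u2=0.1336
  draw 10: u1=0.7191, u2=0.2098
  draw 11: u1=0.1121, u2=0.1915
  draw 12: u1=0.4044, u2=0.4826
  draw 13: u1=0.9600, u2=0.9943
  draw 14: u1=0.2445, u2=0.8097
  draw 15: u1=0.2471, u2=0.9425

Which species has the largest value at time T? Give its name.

Dominant species at T: D

t=0.000: P=6 M=2 D=6
Draw 1: a1=2.556, a2=2.856, a3=3.528, a0=8.940; τ=−ln(0.7661)/8.940=0.030 → t=0.030; u2·a0=0.0466·8.940=0.417 ≤ a1=2.556 → R1 fires; P=5 M=2 D=6
Draw 2: a1=2.130, a2=2.380, a3=3.528, a0=8.038; τ=−ln(0.2732)/8.038=0.161 → t=0.191; u2·a0=0.5876·8.038=4.723; a1+a2=4.510 < 4.723 ≤ a1+…+a3=8.038 → R3 fires; P=5 M=3 D=7
Draw 3: a1=2.485, a2=2.380, a3=6.174, a0=11.039; τ=−ln(0.7162)/11.039=0.030 → t=0.221; u2·a0=0.1213·11.039=1.339 ≤ a1=2.485 → R1 fires; P=4 M=3 D=7
Draw 4: a1=1.988, a2=1.904, a3=6.174, a0=10.066; τ=−ln(0.6178)/10.066=0.048 → t=0.269; u2·a0=0.2639·10.066=2.656; a1=1.988 < 2.656 ≤ a1+a2=3.892 → R2 fires; P=4 M=3 D=9
Draw 5: a1=2.556, a2=1.904, a3=7.938, a0=12.398; τ=−ln(0.1495)/12.398=0.153 → t=0.423; u2·a0=0.0792·12.398=0.982 ≤ a1=2.556 → R1 fires; P=3 M=3 D=9
Draw 6: a1=1.917, a2=1.428, a3=7.938, a0=11.283; τ=−ln(0.8686)/11.283=0.012 → t=0.435; u2·a0=0.9551·11.283=10.776; a1+a2=3.345 < 10.776 ≤ a1+…+a3=11.283 → R3 fires; P=3 M=4 D=10
Draw 7: a1=2.130, a2=1.428, a3=11.760, a0=15.318; τ=−ln(0.5541)/15.318=0.039 → t=0.474; u2·a0=0.6655·15.318=10.194; a1+a2=3.558 < 10.194 ≤ a1+…+a3=15.318 → R3 fires; P=3 M=5 D=11
Draw 8: a1=2.343, a2=1.428, a3=16.170, a0=19.941; τ=−ln(0.8675)/19.941=0.007 → t=0.481; u2·a0=0.2170·19.941=4.327; a1+a2=3.771 < 4.327 ≤ a1+…+a3=19.941 → R3 fires; P=3 M=6 D=12
Draw 9: a1=2.556, a2=1.428, a3=21.168, a0=25.152; τ=−ln(0.7871)/25.152=0.010 → t=0.490; u2·a0=0.1336·25.152=3.360; a1=2.556 < 3.360 ≤ a1+a2=3.984 → R2 fires; P=3 M=6 D=14
Draw 10: a1=2.982, a2=1.428, a3=24.696, a0=29.106; τ=−ln(0.7191)/29.106=0.011 → t=0.502; u2·a0=0.2098·29.106=6.106; a1+a2=4.410 < 6.106 ≤ a1+…+a3=29.106 → R3 fires; P=3 M=7 D=15
Draw 11: a1=3.195, a2=1.428, a3=30.870, a0=35.493; τ=−ln(0.1121)/35.493=0.062 → t=0.563; u2·a0=0.1915·35.493=6.797; a1+a2=4.623 < 6.797 ≤ a1+…+a3=35.493 → R3 fires; P=3 M=8 D=16
Draw 12: a1=3.408, a2=1.428, a3=37.632, a0=42.468; τ=−ln(0.4044)/42.468=0.021 → t=0.585; u2·a0=0.4826·42.468=20.495; a1+a2=4.836 < 20.495 ≤ a1+…+a3=42.468 → R3 fires; P=3 M=9 D=17
Draw 13: a1=3.621, a2=1.428, a3=44.982, a0=50.031; τ=−ln(0.9600)/50.031=0.001 → t=0.585; u2·a0=0.9943·50.031=49.746; a1+a2=5.049 < 49.746 ≤ a1+…+a3=50.031 → R3 fires; P=3 M=10 D=18
Draw 14: a1=3.834, a2=1.428, a3=52.920, a0=58.182; τ=−ln(0.2445)/58.182=0.024 → t=0.610; u2·a0=0.8097·58.182=47.110; a1+a2=5.262 < 47.110 ≤ a1+…+a3=58.182 → R3 fires; P=3 M=11 D=19
Draw 15: a1=4.047, a2=1.428, a3=61.446, a0=66.921; τ=−ln(0.2471)/66.921=0.021 → t=0.630 > T=0.62: stop.
At T=0.62: P=3 M=11 D=19; the largest is D.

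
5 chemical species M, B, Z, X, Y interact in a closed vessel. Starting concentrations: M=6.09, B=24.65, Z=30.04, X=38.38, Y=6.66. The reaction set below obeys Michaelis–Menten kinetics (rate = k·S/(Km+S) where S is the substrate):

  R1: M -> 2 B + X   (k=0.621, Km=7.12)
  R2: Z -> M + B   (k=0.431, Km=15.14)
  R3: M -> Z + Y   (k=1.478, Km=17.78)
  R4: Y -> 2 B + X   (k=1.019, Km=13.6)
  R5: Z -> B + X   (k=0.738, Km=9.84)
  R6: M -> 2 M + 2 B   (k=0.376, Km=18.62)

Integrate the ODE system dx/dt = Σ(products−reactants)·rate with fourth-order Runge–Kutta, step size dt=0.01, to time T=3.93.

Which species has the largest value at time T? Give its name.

Dominant species at T: X

RK4 with dt=0.01: 393 steps to T=3.93. Trajectory (selected grid times):
t=0.00: M=6.09 B=24.65 Z=30.04 X=38.38 Y=6.66
t=0.44: M=5.97 B=25.65 Z=29.83 X=38.90 Y=6.68
t=0.87: M=5.85 B=26.62 Z=29.63 X=39.40 Y=6.69
t=1.31: M=5.73 B=27.61 Z=29.42 X=39.92 Y=6.70
t=1.75: M=5.62 B=28.59 Z=29.21 X=40.43 Y=6.71
t=2.18: M=5.51 B=29.55 Z=29.00 X=40.93 Y=6.72
t=2.62: M=5.40 B=30.52 Z=28.79 X=41.44 Y=6.72
t=3.06: M=5.29 B=31.49 Z=28.57 X=41.94 Y=6.73
t=3.49: M=5.19 B=32.44 Z=28.36 X=42.44 Y=6.72
t=3.93: M=5.09 B=33.40 Z=28.14 X=42.94 Y=6.72
At T=3.93: M=5.09 B=33.40 Z=28.14 X=42.94 Y=6.72; the largest is X.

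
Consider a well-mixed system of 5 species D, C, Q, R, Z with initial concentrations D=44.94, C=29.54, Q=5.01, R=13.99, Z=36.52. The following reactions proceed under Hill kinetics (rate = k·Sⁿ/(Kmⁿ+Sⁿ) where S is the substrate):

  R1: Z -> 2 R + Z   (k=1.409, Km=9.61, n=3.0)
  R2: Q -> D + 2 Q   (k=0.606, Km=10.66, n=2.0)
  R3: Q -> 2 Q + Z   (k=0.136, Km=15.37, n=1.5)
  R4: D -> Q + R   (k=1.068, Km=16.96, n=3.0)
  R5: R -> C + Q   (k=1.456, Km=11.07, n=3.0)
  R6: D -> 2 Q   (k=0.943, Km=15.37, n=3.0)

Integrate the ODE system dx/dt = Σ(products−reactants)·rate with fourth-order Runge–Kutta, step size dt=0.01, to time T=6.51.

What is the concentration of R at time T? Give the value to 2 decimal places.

R at T = 30.23

RK4 with dt=0.01: 651 steps to T=6.51. Trajectory (selected grid times):
t=0.00: D=44.94 C=29.54 Q=5.01 R=13.99 Z=36.52
t=0.72: D=43.68 C=30.29 Q=7.93 R=15.96 Z=36.54
t=1.45: D=42.48 C=31.12 Q=11.03 R=17.89 Z=36.57
t=2.17: D=41.36 C=31.99 Q=14.21 R=19.73 Z=36.61
t=2.89: D=40.30 C=32.89 Q=17.48 R=21.54 Z=36.66
t=3.62: D=39.26 C=33.84 Q=20.85 R=23.33 Z=36.72
t=4.34: D=38.27 C=34.80 Q=24.21 R=25.08 Z=36.79
t=5.06: D=37.30 C=35.77 Q=27.60 R=26.80 Z=36.85
t=5.79: D=36.34 C=36.77 Q=31.06 R=28.54 Z=36.92
t=6.51: D=35.41 C=37.77 Q=34.47 R=30.23 Z=37.00
Read off R at T=6.51: 30.23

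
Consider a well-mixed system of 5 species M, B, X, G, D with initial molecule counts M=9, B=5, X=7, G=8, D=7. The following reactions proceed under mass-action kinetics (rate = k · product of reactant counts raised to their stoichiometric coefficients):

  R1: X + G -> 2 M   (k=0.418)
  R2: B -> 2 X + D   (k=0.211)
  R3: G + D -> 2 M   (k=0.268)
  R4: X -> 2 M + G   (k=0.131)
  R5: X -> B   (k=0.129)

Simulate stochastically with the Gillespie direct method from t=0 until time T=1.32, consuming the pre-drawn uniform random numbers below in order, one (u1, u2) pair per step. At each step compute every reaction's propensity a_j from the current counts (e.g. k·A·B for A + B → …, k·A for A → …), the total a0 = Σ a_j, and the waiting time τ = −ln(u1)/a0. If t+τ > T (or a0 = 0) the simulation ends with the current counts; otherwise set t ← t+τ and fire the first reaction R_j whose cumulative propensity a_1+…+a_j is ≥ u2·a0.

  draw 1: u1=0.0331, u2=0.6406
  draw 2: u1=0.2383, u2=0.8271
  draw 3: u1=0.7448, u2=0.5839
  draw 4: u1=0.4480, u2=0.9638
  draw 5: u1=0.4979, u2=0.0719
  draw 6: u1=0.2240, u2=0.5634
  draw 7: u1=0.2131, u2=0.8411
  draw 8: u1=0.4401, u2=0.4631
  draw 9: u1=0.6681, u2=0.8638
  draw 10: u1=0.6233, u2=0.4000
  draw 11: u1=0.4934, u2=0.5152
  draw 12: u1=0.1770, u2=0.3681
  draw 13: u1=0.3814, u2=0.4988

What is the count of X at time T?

t=0.000: M=9 B=5 X=7 G=8 D=7
Draw 1: a1=23.408, a2=1.055, a3=15.008, a4=0.917, a5=0.903, a0=41.291; τ=−ln(0.0331)/41.291=0.083 → t=0.083; u2·a0=0.6406·41.291=26.451; a1+a2=24.463 < 26.451 ≤ a1+…+a3=39.471 → R3 fires; M=11 B=5 X=7 G=7 D=6
Draw 2: a1=20.482, a2=1.055, a3=11.256, a4=0.917, a5=0.903, a0=34.613; τ=−ln(0.2383)/34.613=0.041 → t=0.124; u2·a0=0.8271·34.613=28.628; a1+a2=21.537 < 28.628 ≤ a1+…+a3=32.793 → R3 fires; M=13 B=5 X=7 G=6 D=5
Draw 3: a1=17.556, a2=1.055, a3=8.040, a4=0.917, a5=0.903, a0=28.471; τ=−ln(0.7448)/28.471=0.010 → t=0.134; u2·a0=0.5839·28.471=16.624 ≤ a1=17.556 → R1 fires; M=15 B=5 X=6 G=5 D=5
Draw 4: a1=12.540, a2=1.055, a3=6.700, a4=0.786, a5=0.774, a0=21.855; τ=−ln(0.4480)/21.855=0.037 → t=0.171; u2·a0=0.9638·21.855=21.064; a1+…+a3=20.295 < 21.064 ≤ a1+…+a4=21.081 → R4 fires; M=17 B=5 X=5 G=6 D=5
Draw 5: a1=12.540, a2=1.055, a3=8.040, a4=0.655, a5=0.645, a0=22.935; τ=−ln(0.4979)/22.935=0.030 → t=0.201; u2·a0=0.0719·22.935=1.649 ≤ a1=12.540 → R1 fires; M=19 B=5 X=4 G=5 D=5
Draw 6: a1=8.360, a2=1.055, a3=6.700, a4=0.524, a5=0.516, a0=17.155; τ=−ln(0.2240)/17.155=0.087 → t=0.289; u2·a0=0.5634·17.155=9.665; a1+a2=9.415 < 9.665 ≤ a1+…+a3=16.115 → R3 fires; M=21 B=5 X=4 G=4 D=4
Draw 7: a1=6.688, a2=1.055, a3=4.288, a4=0.524, a5=0.516, a0=13.071; τ=−ln(0.2131)/13.071=0.118 → t=0.407; u2·a0=0.8411·13.071=10.994; a1+a2=7.743 < 10.994 ≤ a1+…+a3=12.031 → R3 fires; M=23 B=5 X=4 G=3 D=3
Draw 8: a1=5.016, a2=1.055, a3=2.412, a4=0.524, a5=0.516, a0=9.523; τ=−ln(0.4401)/9.523=0.086 → t=0.493; u2·a0=0.4631·9.523=4.410 ≤ a1=5.016 → R1 fires; M=25 B=5 X=3 G=2 D=3
Draw 9: a1=2.508, a2=1.055, a3=1.608, a4=0.393, a5=0.387, a0=5.951; τ=−ln(0.6681)/5.951=0.068 → t=0.561; u2·a0=0.8638·5.951=5.140; a1+a2=3.563 < 5.140 ≤ a1+…+a3=5.171 → R3 fires; M=27 B=5 X=3 G=1 D=2
Draw 10: a1=1.254, a2=1.055, a3=0.536, a4=0.393, a5=0.387, a0=3.625; τ=−ln(0.6233)/3.625=0.130 → t=0.691; u2·a0=0.4000·3.625=1.450; a1=1.254 < 1.450 ≤ a1+a2=2.309 → R2 fires; M=27 B=4 X=5 G=1 D=3
Draw 11: a1=2.090, a2=0.844, a3=0.804, a4=0.655, a5=0.645, a0=5.038; τ=−ln(0.4934)/5.038=0.140 → t=0.832; u2·a0=0.5152·5.038=2.596; a1=2.090 < 2.596 ≤ a1+a2=2.934 → R2 fires; M=27 B=3 X=7 G=1 D=4
Draw 12: a1=2.926, a2=0.633, a3=1.072, a4=0.917, a5=0.903, a0=6.451; τ=−ln(0.1770)/6.451=0.268 → t=1.100; u2·a0=0.3681·6.451=2.375 ≤ a1=2.926 → R1 fires; M=29 B=3 X=6 G=0 D=4
Draw 13: a1=0.000, a2=0.633, a3=0.000, a4=0.786, a5=0.774, a0=2.193; τ=−ln(0.3814)/2.193=0.440 → t=1.540 > T=1.32: stop.
Read off X at T=1.32: 6

X at T = 6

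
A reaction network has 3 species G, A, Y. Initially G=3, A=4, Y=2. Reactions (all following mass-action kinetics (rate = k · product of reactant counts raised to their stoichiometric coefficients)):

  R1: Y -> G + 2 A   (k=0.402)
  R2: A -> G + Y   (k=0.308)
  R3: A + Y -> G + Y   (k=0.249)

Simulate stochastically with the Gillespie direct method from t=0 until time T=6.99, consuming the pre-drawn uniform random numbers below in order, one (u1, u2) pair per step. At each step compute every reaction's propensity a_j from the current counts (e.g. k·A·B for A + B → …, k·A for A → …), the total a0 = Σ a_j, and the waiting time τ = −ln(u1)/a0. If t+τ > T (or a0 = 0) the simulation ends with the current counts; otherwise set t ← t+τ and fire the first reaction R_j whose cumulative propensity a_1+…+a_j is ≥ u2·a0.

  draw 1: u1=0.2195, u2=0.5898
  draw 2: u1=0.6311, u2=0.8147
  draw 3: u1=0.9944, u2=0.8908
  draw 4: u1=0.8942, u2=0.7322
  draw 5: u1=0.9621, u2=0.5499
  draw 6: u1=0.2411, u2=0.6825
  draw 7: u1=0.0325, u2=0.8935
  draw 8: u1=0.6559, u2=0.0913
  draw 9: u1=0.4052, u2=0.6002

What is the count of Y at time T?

Y at T = 0

t=0.000: G=3 A=4 Y=2
Draw 1: a1=0.804, a2=1.232, a3=1.992, a0=4.028; τ=−ln(0.2195)/4.028=0.376 → t=0.376; u2·a0=0.5898·4.028=2.376; a1+a2=2.036 < 2.376 ≤ a1+…+a3=4.028 → R3 fires; G=4 A=3 Y=2
Draw 2: a1=0.804, a2=0.924, a3=1.494, a0=3.222; τ=−ln(0.6311)/3.222=0.143 → t=0.519; u2·a0=0.8147·3.222=2.625; a1+a2=1.728 < 2.625 ≤ a1+…+a3=3.222 → R3 fires; G=5 A=2 Y=2
Draw 3: a1=0.804, a2=0.616, a3=0.996, a0=2.416; τ=−ln(0.9944)/2.416=0.002 → t=0.522; u2·a0=0.8908·2.416=2.152; a1+a2=1.420 < 2.152 ≤ a1+…+a3=2.416 → R3 fires; G=6 A=1 Y=2
Draw 4: a1=0.804, a2=0.308, a3=0.498, a0=1.610; τ=−ln(0.8942)/1.610=0.069 → t=0.591; u2·a0=0.7322·1.610=1.179; a1+a2=1.112 < 1.179 ≤ a1+…+a3=1.610 → R3 fires; G=7 A=0 Y=2
Draw 5: a1=0.804, a2=0.000, a3=0.000, a0=0.804; τ=−ln(0.9621)/0.804=0.048 → t=0.639; u2·a0=0.5499·0.804=0.442 ≤ a1=0.804 → R1 fires; G=8 A=2 Y=1
Draw 6: a1=0.402, a2=0.616, a3=0.498, a0=1.516; τ=−ln(0.2411)/1.516=0.938 → t=1.578; u2·a0=0.6825·1.516=1.035; a1+a2=1.018 < 1.035 ≤ a1+…+a3=1.516 → R3 fires; G=9 A=1 Y=1
Draw 7: a1=0.402, a2=0.308, a3=0.249, a0=0.959; τ=−ln(0.0325)/0.959=3.573 → t=5.151; u2·a0=0.8935·0.959=0.857; a1+a2=0.710 < 0.857 ≤ a1+…+a3=0.959 → R3 fires; G=10 A=0 Y=1
Draw 8: a1=0.402, a2=0.000, a3=0.000, a0=0.402; τ=−ln(0.6559)/0.402=1.049 → t=6.200; u2·a0=0.0913·0.402=0.037 ≤ a1=0.402 → R1 fires; G=11 A=2 Y=0
Draw 9: a1=0.000, a2=0.616, a3=0.000, a0=0.616; τ=−ln(0.4052)/0.616=1.467 → t=7.666 > T=6.99: stop.
Read off Y at T=6.99: 0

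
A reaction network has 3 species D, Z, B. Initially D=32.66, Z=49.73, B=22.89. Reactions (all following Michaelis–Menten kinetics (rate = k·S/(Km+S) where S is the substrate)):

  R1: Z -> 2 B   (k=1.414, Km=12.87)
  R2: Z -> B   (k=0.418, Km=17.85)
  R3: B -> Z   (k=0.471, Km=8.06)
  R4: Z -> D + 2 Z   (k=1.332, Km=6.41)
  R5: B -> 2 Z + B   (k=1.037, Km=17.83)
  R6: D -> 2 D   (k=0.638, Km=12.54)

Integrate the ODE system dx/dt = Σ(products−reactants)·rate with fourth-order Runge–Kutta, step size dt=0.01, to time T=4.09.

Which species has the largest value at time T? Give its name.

Dominant species at T: Z

RK4 with dt=0.01: 409 steps to T=4.09. Trajectory (selected grid times):
t=0.00: D=32.66 Z=49.73 B=22.89
t=0.45: D=33.40 Z=50.30 B=23.88
t=0.91: D=34.16 Z=50.90 B=24.90
t=1.36: D=34.90 Z=51.49 B=25.90
t=1.82: D=35.66 Z=52.11 B=26.91
t=2.27: D=36.41 Z=52.72 B=27.91
t=2.73: D=37.17 Z=53.36 B=28.93
t=3.18: D=37.93 Z=53.99 B=29.94
t=3.64: D=38.69 Z=54.64 B=30.96
t=4.09: D=39.45 Z=55.28 B=31.96
At T=4.09: D=39.45 Z=55.28 B=31.96; the largest is Z.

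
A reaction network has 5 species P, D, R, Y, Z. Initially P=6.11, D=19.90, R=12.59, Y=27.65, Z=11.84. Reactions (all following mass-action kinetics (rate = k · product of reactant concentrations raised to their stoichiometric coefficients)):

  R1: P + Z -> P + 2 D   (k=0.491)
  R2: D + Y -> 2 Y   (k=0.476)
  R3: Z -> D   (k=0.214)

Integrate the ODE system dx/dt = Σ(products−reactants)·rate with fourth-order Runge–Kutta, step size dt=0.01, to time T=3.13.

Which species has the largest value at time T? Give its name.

Dominant species at T: Y

RK4 with dt=0.01: 313 steps to T=3.13. Trajectory (selected grid times):
t=0.00: P=6.11 D=19.90 R=12.59 Y=27.65 Z=11.84
t=0.35: P=6.11 D=0.93 R=12.59 Y=62.08 Z=3.84
t=0.70: P=6.11 D=0.27 R=12.59 Y=67.76 Z=1.25
t=1.04: P=6.11 D=0.09 R=12.59 Y=69.55 Z=0.42
t=1.39: P=6.11 D=0.03 R=12.59 Y=70.15 Z=0.14
t=1.74: P=6.11 D=0.01 R=12.59 Y=70.35 Z=0.04
t=2.09: P=6.11 D=0.00 R=12.59 Y=70.41 Z=0.01
t=2.43: P=6.11 D=0.00 R=12.59 Y=70.43 Z=0.00
t=2.78: P=6.11 D=0.00 R=12.59 Y=70.44 Z=0.00
t=3.13: P=6.11 D=0.00 R=12.59 Y=70.44 Z=0.00
At T=3.13: P=6.11 D=0.00 R=12.59 Y=70.44 Z=0.00; the largest is Y.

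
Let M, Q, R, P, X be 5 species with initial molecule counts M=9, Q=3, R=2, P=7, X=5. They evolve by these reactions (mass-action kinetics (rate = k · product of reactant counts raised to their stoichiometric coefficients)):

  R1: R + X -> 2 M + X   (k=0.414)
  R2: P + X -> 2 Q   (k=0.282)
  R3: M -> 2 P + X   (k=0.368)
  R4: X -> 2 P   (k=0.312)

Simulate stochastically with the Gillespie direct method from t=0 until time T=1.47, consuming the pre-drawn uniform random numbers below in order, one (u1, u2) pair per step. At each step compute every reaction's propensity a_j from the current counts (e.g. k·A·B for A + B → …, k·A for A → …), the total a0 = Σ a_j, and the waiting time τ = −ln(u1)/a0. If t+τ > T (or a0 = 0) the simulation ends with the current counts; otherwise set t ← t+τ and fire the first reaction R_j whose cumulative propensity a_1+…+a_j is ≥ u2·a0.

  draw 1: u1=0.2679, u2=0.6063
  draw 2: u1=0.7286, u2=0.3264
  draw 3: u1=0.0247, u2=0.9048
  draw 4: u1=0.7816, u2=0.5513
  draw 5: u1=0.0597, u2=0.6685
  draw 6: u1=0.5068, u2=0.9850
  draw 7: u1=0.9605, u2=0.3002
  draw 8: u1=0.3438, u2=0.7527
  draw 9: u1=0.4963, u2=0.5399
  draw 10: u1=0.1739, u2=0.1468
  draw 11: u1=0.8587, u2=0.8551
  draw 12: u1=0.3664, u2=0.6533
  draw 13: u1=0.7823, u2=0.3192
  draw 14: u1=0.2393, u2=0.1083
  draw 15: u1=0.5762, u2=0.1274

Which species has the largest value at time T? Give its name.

Dominant species at T: Q

t=0.000: M=9 Q=3 R=2 P=7 X=5
Draw 1: a1=4.140, a2=9.870, a3=3.312, a4=1.560, a0=18.882; τ=−ln(0.2679)/18.882=0.070 → t=0.070; u2·a0=0.6063·18.882=11.448; a1=4.140 < 11.448 ≤ a1+a2=14.010 → R2 fires; M=9 Q=5 R=2 P=6 X=4
Draw 2: a1=3.312, a2=6.768, a3=3.312, a4=1.248, a0=14.640; τ=−ln(0.7286)/14.640=0.022 → t=0.091; u2·a0=0.3264·14.640=4.778; a1=3.312 < 4.778 ≤ a1+a2=10.080 → R2 fires; M=9 Q=7 R=2 P=5 X=3
Draw 3: a1=2.484, a2=4.230, a3=3.312, a4=0.936, a0=10.962; τ=−ln(0.0247)/10.962=0.338 → t=0.429; u2·a0=0.9048·10.962=9.918; a1+a2=6.714 < 9.918 ≤ a1+…+a3=10.026 → R3 fires; M=8 Q=7 R=2 P=7 X=4
Draw 4: a1=3.312, a2=7.896, a3=2.944, a4=1.248, a0=15.400; τ=−ln(0.7816)/15.400=0.016 → t=0.445; u2·a0=0.5513·15.400=8.490; a1=3.312 < 8.490 ≤ a1+a2=11.208 → R2 fires; M=8 Q=9 R=2 P=6 X=3
Draw 5: a1=2.484, a2=5.076, a3=2.944, a4=0.936, a0=11.440; τ=−ln(0.0597)/11.440=0.246 → t=0.691; u2·a0=0.6685·11.440=7.648; a1+a2=7.560 < 7.648 ≤ a1+…+a3=10.504 → R3 fires; M=7 Q=9 R=2 P=8 X=4
Draw 6: a1=3.312, a2=9.024, a3=2.576, a4=1.248, a0=16.160; τ=−ln(0.5068)/16.160=0.042 → t=0.733; u2·a0=0.9850·16.160=15.918; a1+…+a3=14.912 < 15.918 ≤ a1+…+a4=16.160 → R4 fires; M=7 Q=9 R=2 P=10 X=3
Draw 7: a1=2.484, a2=8.460, a3=2.576, a4=0.936, a0=14.456; τ=−ln(0.9605)/14.456=0.003 → t=0.736; u2·a0=0.3002·14.456=4.340; a1=2.484 < 4.340 ≤ a1+a2=10.944 → R2 fires; M=7 Q=11 R=2 P=9 X=2
Draw 8: a1=1.656, a2=5.076, a3=2.576, a4=0.624, a0=9.932; τ=−ln(0.3438)/9.932=0.108 → t=0.844; u2·a0=0.7527·9.932=7.476; a1+a2=6.732 < 7.476 ≤ a1+…+a3=9.308 → R3 fires; M=6 Q=11 R=2 P=11 X=3
Draw 9: a1=2.484, a2=9.306, a3=2.208, a4=0.936, a0=14.934; τ=−ln(0.4963)/14.934=0.047 → t=0.891; u2·a0=0.5399·14.934=8.063; a1=2.484 < 8.063 ≤ a1+a2=11.790 → R2 fires; M=6 Q=13 R=2 P=10 X=2
Draw 10: a1=1.656, a2=5.640, a3=2.208, a4=0.624, a0=10.128; τ=−ln(0.1739)/10.128=0.173 → t=1.063; u2·a0=0.1468·10.128=1.487 ≤ a1=1.656 → R1 fires; M=8 Q=13 R=1 P=10 X=2
Draw 11: a1=0.828, a2=5.640, a3=2.944, a4=0.624, a0=10.036; τ=−ln(0.8587)/10.036=0.015 → t=1.079; u2·a0=0.8551·10.036=8.582; a1+a2=6.468 < 8.582 ≤ a1+…+a3=9.412 → R3 fires; M=7 Q=13 R=1 P=12 X=3
Draw 12: a1=1.242, a2=10.152, a3=2.576, a4=0.936, a0=14.906; τ=−ln(0.3664)/14.906=0.067 → t=1.146; u2·a0=0.6533·14.906=9.738; a1=1.242 < 9.738 ≤ a1+a2=11.394 → R2 fires; M=7 Q=15 R=1 P=11 X=2
Draw 13: a1=0.828, a2=6.204, a3=2.576, a4=0.624, a0=10.232; τ=−ln(0.7823)/10.232=0.024 → t=1.170; u2·a0=0.3192·10.232=3.266; a1=0.828 < 3.266 ≤ a1+a2=7.032 → R2 fires; M=7 Q=17 R=1 P=10 X=1
Draw 14: a1=0.414, a2=2.820, a3=2.576, a4=0.312, a0=6.122; τ=−ln(0.2393)/6.122=0.234 → t=1.403; u2·a0=0.1083·6.122=0.663; a1=0.414 < 0.663 ≤ a1+a2=3.234 → R2 fires; M=7 Q=19 R=1 P=9 X=0
Draw 15: a1=0.000, a2=0.000, a3=2.576, a4=0.000, a0=2.576; τ=−ln(0.5762)/2.576=0.214 → t=1.617 > T=1.47: stop.
At T=1.47: M=7 Q=19 R=1 P=9 X=0; the largest is Q.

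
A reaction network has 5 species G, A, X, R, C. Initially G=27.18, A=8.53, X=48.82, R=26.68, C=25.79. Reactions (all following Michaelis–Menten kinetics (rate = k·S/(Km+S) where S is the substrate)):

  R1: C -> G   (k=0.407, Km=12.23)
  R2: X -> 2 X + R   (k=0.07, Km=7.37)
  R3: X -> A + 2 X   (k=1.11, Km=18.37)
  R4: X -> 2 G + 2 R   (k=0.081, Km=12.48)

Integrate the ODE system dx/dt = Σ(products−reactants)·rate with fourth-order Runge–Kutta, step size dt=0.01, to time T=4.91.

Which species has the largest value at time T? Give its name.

RK4 with dt=0.01: 491 steps to T=4.91. Trajectory (selected grid times):
t=0.00: G=27.18 A=8.53 X=48.82 R=26.68 C=25.79
t=0.55: G=27.40 A=8.97 X=49.26 R=26.78 C=25.64
t=1.09: G=27.62 A=9.41 X=49.70 R=26.89 C=25.49
t=1.64: G=27.84 A=9.86 X=50.14 R=26.99 C=25.34
t=2.18: G=28.06 A=10.30 X=50.58 R=27.10 C=25.19
t=2.73: G=28.28 A=10.75 X=51.02 R=27.20 C=25.04
t=3.27: G=28.50 A=11.19 X=51.46 R=27.30 C=24.89
t=3.82: G=28.72 A=11.64 X=51.91 R=27.41 C=24.74
t=4.36: G=28.94 A=12.08 X=52.35 R=27.51 C=24.60
t=4.91: G=29.16 A=12.53 X=52.80 R=27.62 C=24.45
At T=4.91: G=29.16 A=12.53 X=52.80 R=27.62 C=24.45; the largest is X.

Dominant species at T: X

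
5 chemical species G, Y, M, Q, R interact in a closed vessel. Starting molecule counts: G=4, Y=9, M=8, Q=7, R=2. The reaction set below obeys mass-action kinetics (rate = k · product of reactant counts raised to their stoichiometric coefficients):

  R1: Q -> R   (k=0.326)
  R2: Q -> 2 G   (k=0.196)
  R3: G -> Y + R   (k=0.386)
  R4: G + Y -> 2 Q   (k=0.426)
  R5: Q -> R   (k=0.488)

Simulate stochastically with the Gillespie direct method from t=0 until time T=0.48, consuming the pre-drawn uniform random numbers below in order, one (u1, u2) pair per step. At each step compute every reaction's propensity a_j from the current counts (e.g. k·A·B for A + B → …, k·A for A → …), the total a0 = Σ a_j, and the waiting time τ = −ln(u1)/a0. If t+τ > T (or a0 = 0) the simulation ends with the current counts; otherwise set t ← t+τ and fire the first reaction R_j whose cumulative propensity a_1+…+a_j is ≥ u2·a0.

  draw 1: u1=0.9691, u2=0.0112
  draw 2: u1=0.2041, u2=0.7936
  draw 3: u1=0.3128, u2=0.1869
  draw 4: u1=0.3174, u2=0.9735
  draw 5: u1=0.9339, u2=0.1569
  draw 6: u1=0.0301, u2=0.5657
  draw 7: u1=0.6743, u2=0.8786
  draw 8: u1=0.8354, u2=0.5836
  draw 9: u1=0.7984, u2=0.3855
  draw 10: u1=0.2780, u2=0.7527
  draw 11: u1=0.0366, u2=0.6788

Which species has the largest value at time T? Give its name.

t=0.000: G=4 Y=9 M=8 Q=7 R=2
Draw 1: a1=2.282, a2=1.372, a3=1.544, a4=15.336, a5=3.416, a0=23.950; τ=−ln(0.9691)/23.950=0.001 → t=0.001; u2·a0=0.0112·23.950=0.268 ≤ a1=2.282 → R1 fires; G=4 Y=9 M=8 Q=6 R=3
Draw 2: a1=1.956, a2=1.176, a3=1.544, a4=15.336, a5=2.928, a0=22.940; τ=−ln(0.2041)/22.940=0.069 → t=0.071; u2·a0=0.7936·22.940=18.205; a1+…+a3=4.676 < 18.205 ≤ a1+…+a4=20.012 → R4 fires; G=3 Y=8 M=8 Q=8 R=3
Draw 3: a1=2.608, a2=1.568, a3=1.158, a4=10.224, a5=3.904, a0=19.462; τ=−ln(0.3128)/19.462=0.060 → t=0.130; u2·a0=0.1869·19.462=3.637; a1=2.608 < 3.637 ≤ a1+a2=4.176 → R2 fires; G=5 Y=8 M=8 Q=7 R=3
Draw 4: a1=2.282, a2=1.372, a3=1.930, a4=17.040, a5=3.416, a0=26.040; τ=−ln(0.3174)/26.040=0.044 → t=0.174; u2·a0=0.9735·26.040=25.350; a1+…+a4=22.624 < 25.350 ≤ a1+…+a5=26.040 → R5 fires; G=5 Y=8 M=8 Q=6 R=4
Draw 5: a1=1.956, a2=1.176, a3=1.930, a4=17.040, a5=2.928, a0=25.030; τ=−ln(0.9339)/25.030=0.003 → t=0.177; u2·a0=0.1569·25.030=3.927; a1+a2=3.132 < 3.927 ≤ a1+…+a3=5.062 → R3 fires; G=4 Y=9 M=8 Q=6 R=5
Draw 6: a1=1.956, a2=1.176, a3=1.544, a4=15.336, a5=2.928, a0=22.940; τ=−ln(0.0301)/22.940=0.153 → t=0.330; u2·a0=0.5657·22.940=12.977; a1+…+a3=4.676 < 12.977 ≤ a1+…+a4=20.012 → R4 fires; G=3 Y=8 M=8 Q=8 R=5
Draw 7: a1=2.608, a2=1.568, a3=1.158, a4=10.224, a5=3.904, a0=19.462; τ=−ln(0.6743)/19.462=0.020 → t=0.350; u2·a0=0.8786·19.462=17.099; a1+…+a4=15.558 < 17.099 ≤ a1+…+a5=19.462 → R5 fires; G=3 Y=8 M=8 Q=7 R=6
Draw 8: a1=2.282, a2=1.372, a3=1.158, a4=10.224, a5=3.416, a0=18.452; τ=−ln(0.8354)/18.452=0.010 → t=0.360; u2·a0=0.5836·18.452=10.769; a1+…+a3=4.812 < 10.769 ≤ a1+…+a4=15.036 → R4 fires; G=2 Y=7 M=8 Q=9 R=6
Draw 9: a1=2.934, a2=1.764, a3=0.772, a4=5.964, a5=4.392, a0=15.826; τ=−ln(0.7984)/15.826=0.014 → t=0.374; u2·a0=0.3855·15.826=6.101; a1+…+a3=5.470 < 6.101 ≤ a1+…+a4=11.434 → R4 fires; G=1 Y=6 M=8 Q=11 R=6
Draw 10: a1=3.586, a2=2.156, a3=0.386, a4=2.556, a5=5.368, a0=14.052; τ=−ln(0.2780)/14.052=0.091 → t=0.465; u2·a0=0.7527·14.052=10.577; a1+…+a4=8.684 < 10.577 ≤ a1+…+a5=14.052 → R5 fires; G=1 Y=6 M=8 Q=10 R=7
Draw 11: a1=3.260, a2=1.960, a3=0.386, a4=2.556, a5=4.880, a0=13.042; τ=−ln(0.0366)/13.042=0.254 → t=0.719 > T=0.48: stop.
At T=0.48: G=1 Y=6 M=8 Q=10 R=7; the largest is Q.

Dominant species at T: Q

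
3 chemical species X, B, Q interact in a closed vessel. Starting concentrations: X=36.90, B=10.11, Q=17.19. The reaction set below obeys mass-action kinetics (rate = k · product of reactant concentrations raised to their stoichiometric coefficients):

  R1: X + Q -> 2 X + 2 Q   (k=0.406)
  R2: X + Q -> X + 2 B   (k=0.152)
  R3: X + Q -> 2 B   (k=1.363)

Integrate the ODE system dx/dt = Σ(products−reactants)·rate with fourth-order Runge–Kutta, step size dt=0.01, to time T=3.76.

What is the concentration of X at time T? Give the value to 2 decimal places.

X at T = 22.07

RK4 with dt=0.01: 376 steps to T=3.76. Trajectory (selected grid times):
t=0.00: X=36.90 B=10.11 Q=17.19
t=0.42: X=22.07 B=57.08 Q=0.00
t=0.84: X=22.07 B=57.08 Q=0.00
t=1.25: X=22.07 B=57.08 Q=0.00
t=1.67: X=22.07 B=57.08 Q=0.00
t=2.09: X=22.07 B=57.08 Q=0.00
t=2.51: X=22.07 B=57.08 Q=0.00
t=2.92: X=22.07 B=57.08 Q=0.00
t=3.34: X=22.07 B=57.08 Q=0.00
t=3.76: X=22.07 B=57.08 Q=0.00
Read off X at T=3.76: 22.07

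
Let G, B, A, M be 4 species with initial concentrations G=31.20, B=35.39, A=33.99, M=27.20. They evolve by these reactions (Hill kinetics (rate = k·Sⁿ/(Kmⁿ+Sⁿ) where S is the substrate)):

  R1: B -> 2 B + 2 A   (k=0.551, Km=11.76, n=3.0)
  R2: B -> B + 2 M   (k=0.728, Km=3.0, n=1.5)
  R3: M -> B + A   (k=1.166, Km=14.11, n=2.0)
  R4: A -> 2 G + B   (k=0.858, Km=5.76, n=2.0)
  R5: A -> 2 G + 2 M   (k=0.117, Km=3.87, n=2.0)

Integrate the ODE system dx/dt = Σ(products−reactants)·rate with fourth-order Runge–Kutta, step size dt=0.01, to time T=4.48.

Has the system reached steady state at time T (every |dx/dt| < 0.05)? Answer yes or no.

Steady state at T: no

RK4 with dt=0.01: 448 steps to T=4.48. Trajectory (selected grid times):
t=0.00: G=31.20 B=35.39 A=33.99 M=27.20
t=0.50: G=32.15 B=36.53 A=34.51 M=27.57
t=1.00: G=33.10 B=37.68 A=35.03 M=27.93
t=1.49: G=34.03 B=38.81 A=35.54 M=28.28
t=1.99: G=34.98 B=39.96 A=36.07 M=28.65
t=2.49: G=35.94 B=41.12 A=36.61 M=29.00
t=2.99: G=36.89 B=42.28 A=37.14 M=29.36
t=3.48: G=37.83 B=43.42 A=37.67 M=29.71
t=3.98: G=38.78 B=44.59 A=38.21 M=30.06
t=4.48: G=39.74 B=45.76 A=38.75 M=30.42
Rates at T: R1=0.5418, R2=0.7160, R3=0.9595, R4=0.8395, R5=0.1158
dx/dt at T (Σ net stoichiometry × rate): G=+1.9106, B=+2.3408, A=+1.0878, M=+0.7041
Largest |dx/dt| is |+2.3408| (B) ≥ 0.05 → not steady.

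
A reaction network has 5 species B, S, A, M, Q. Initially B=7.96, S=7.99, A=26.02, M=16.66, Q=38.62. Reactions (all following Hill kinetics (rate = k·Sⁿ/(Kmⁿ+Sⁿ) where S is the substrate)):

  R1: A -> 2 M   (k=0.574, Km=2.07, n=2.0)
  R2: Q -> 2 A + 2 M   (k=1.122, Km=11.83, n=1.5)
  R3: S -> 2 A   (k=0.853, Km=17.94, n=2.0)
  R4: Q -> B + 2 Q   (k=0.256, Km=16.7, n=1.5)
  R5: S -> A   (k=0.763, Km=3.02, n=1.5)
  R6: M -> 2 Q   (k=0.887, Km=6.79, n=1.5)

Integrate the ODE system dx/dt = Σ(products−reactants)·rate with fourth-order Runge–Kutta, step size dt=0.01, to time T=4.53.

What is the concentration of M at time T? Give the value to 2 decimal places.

M at T = 27.19

RK4 with dt=0.01: 453 steps to T=4.53. Trajectory (selected grid times):
t=0.00: B=7.96 S=7.99 A=26.02 M=16.66 Q=38.62
t=0.50: B=8.06 S=7.61 A=27.14 M=17.84 Q=38.95
t=1.01: B=8.16 S=7.24 A=28.26 M=19.03 Q=39.30
t=1.51: B=8.26 S=6.89 A=29.36 M=20.20 Q=39.66
t=2.01: B=8.36 S=6.54 A=30.43 M=21.36 Q=40.02
t=2.52: B=8.47 S=6.20 A=31.52 M=22.54 Q=40.40
t=3.02: B=8.57 S=5.87 A=32.57 M=23.70 Q=40.79
t=3.52: B=8.67 S=5.56 A=33.61 M=24.86 Q=41.17
t=4.03: B=8.77 S=5.25 A=34.66 M=26.04 Q=41.58
t=4.53: B=8.87 S=4.95 A=35.67 M=27.19 Q=41.98
Read off M at T=4.53: 27.19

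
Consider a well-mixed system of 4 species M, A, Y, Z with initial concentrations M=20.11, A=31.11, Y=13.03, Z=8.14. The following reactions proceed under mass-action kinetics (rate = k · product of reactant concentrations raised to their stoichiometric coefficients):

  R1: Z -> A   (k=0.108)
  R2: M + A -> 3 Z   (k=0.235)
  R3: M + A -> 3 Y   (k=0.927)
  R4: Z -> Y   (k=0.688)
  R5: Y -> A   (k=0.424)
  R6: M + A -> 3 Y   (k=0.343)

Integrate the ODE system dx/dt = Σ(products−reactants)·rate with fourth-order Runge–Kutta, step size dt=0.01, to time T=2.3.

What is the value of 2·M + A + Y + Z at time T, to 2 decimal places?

Value at T = 92.50

Check how each reaction changes W = 2·M + A + Y + Z (weight of products minus weight of reactants):
R1: Z -> A: (1·1) − (1·1) = 1 − 1 = 0
R2: M + A -> 3 Z: (1·3) − (2·1 + 1·1) = 3 − 3 = 0
R3: M + A -> 3 Y: (1·3) − (2·1 + 1·1) = 3 − 3 = 0
R4: Z -> Y: (1·1) − (1·1) = 1 − 1 = 0
R5: Y -> A: (1·1) − (1·1) = 1 − 1 = 0
R6: M + A -> 3 Y: (1·3) − (2·1 + 1·1) = 3 − 3 = 0
Every reaction leaves W unchanged, so W is conserved and no simulation is needed: W(T) = W(0) = 2·20.11 + 31.11 + 13.03 + 8.14 = 92.50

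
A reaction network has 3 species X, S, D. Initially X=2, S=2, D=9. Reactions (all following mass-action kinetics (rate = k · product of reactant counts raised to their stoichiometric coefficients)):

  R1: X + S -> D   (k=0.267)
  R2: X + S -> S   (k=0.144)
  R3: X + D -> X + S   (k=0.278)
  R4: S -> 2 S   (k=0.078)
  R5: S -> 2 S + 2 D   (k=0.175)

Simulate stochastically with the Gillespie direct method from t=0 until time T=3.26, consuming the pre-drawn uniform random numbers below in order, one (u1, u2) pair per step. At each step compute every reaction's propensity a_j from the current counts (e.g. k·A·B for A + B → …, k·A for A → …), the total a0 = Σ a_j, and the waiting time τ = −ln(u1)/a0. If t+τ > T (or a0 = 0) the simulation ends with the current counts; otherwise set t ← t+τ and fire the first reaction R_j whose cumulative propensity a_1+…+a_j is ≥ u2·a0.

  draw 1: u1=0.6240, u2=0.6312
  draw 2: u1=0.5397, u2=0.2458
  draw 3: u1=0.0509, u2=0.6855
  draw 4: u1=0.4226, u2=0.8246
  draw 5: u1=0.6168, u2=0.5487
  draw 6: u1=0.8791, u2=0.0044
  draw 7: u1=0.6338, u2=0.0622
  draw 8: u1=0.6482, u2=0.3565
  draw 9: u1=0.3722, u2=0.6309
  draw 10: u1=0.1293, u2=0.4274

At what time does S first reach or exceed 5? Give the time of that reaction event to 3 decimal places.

Threshold first reached at t = 1.040

t=0.000: X=2 S=2 D=9
Draw 1: a1=1.068, a2=0.576, a3=5.004, a4=0.156, a5=0.350, a0=7.154; τ=−ln(0.6240)/7.154=0.066 → t=0.066; u2·a0=0.6312·7.154=4.516; a1+a2=1.644 < 4.516 ≤ a1+…+a3=6.648 → R3 fires; X=2 S=3 D=8
Draw 2: a1=1.602, a2=0.864, a3=4.448, a4=0.234, a5=0.525, a0=7.673; τ=−ln(0.5397)/7.673=0.080 → t=0.146; u2·a0=0.2458·7.673=1.886; a1=1.602 < 1.886 ≤ a1+a2=2.466 → R2 fires; X=1 S=3 D=8
Draw 3: a1=0.801, a2=0.432, a3=2.224, a4=0.234, a5=0.525, a0=4.216; τ=−ln(0.0509)/4.216=0.706 → t=0.853; u2·a0=0.6855·4.216=2.890; a1+a2=1.233 < 2.890 ≤ a1+…+a3=3.457 → R3 fires; X=1 S=4 D=7
Draw 4: a1=1.068, a2=0.576, a3=1.946, a4=0.312, a5=0.700, a0=4.602; τ=−ln(0.4226)/4.602=0.187 → t=1.040; u2·a0=0.8246·4.602=3.795; a1+…+a3=3.590 < 3.795 ≤ a1+…+a4=3.902 → R4 fires; X=1 S=5 D=7
Draw 5: a1=1.335, a2=0.720, a3=1.946, a4=0.390, a5=0.875, a0=5.266; τ=−ln(0.6168)/5.266=0.092 → t=1.132; u2·a0=0.5487·5.266=2.889; a1+a2=2.055 < 2.889 ≤ a1+…+a3=4.001 → R3 fires; X=1 S=6 D=6
Draw 6: a1=1.602, a2=0.864, a3=1.668, a4=0.468, a5=1.050, a0=5.652; τ=−ln(0.8791)/5.652=0.023 → t=1.154; u2·a0=0.0044·5.652=0.025 ≤ a1=1.602 → R1 fires; X=0 S=5 D=7
Draw 7: a1=0.000, a2=0.000, a3=0.000, a4=0.390, a5=0.875, a0=1.265; τ=−ln(0.6338)/1.265=0.360 → t=1.515; u2·a0=0.0622·1.265=0.079; a1+…+a3=0.000 < 0.079 ≤ a1+…+a4=0.390 → R4 fires; X=0 S=6 D=7
Draw 8: a1=0.000, a2=0.000, a3=0.000, a4=0.468, a5=1.050, a0=1.518; τ=−ln(0.6482)/1.518=0.286 → t=1.800; u2·a0=0.3565·1.518=0.541; a1+…+a4=0.468 < 0.541 ≤ a1+…+a5=1.518 → R5 fires; X=0 S=7 D=9
Draw 9: a1=0.000, a2=0.000, a3=0.000, a4=0.546, a5=1.225, a0=1.771; τ=−ln(0.3722)/1.771=0.558 → t=2.359; u2·a0=0.6309·1.771=1.117; a1+…+a4=0.546 < 1.117 ≤ a1+…+a5=1.771 → R5 fires; X=0 S=8 D=11
Draw 10: a1=0.000, a2=0.000, a3=0.000, a4=0.624, a5=1.400, a0=2.024; τ=−ln(0.1293)/2.024=1.011 → t=3.369 > T=3.26: stop.
S first becomes ≥ 5 when it reaches 5 at the event at t=1.040.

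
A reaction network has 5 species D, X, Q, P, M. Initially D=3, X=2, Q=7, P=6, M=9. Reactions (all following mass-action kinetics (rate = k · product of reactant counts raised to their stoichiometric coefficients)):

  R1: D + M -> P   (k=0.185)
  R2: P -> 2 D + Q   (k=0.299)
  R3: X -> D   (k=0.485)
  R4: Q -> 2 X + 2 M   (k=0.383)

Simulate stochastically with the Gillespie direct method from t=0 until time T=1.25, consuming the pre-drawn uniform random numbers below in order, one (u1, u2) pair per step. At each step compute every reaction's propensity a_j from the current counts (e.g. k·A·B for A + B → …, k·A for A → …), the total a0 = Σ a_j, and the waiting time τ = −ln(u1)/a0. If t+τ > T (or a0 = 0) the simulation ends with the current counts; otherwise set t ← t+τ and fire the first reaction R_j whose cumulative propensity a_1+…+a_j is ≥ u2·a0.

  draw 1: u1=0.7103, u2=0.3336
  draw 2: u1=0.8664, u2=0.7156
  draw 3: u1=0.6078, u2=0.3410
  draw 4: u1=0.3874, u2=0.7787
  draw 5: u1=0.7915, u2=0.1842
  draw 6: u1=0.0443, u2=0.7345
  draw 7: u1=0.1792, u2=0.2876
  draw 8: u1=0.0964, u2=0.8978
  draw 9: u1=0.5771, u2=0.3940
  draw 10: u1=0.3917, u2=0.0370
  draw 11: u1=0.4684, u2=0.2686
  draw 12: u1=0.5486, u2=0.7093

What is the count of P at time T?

P at T = 9

t=0.000: D=3 X=2 Q=7 P=6 M=9
Draw 1: a1=4.995, a2=1.794, a3=0.970, a4=2.681, a0=10.440; τ=−ln(0.7103)/10.440=0.033 → t=0.033; u2·a0=0.3336·10.440=3.483 ≤ a1=4.995 → R1 fires; D=2 X=2 Q=7 P=7 M=8
Draw 2: a1=2.960, a2=2.093, a3=0.970, a4=2.681, a0=8.704; τ=−ln(0.8664)/8.704=0.016 → t=0.049; u2·a0=0.7156·8.704=6.229; a1+…+a3=6.023 < 6.229 ≤ a1+…+a4=8.704 → R4 fires; D=2 X=4 Q=6 P=7 M=10
Draw 3: a1=3.700, a2=2.093, a3=1.940, a4=2.298, a0=10.031; τ=−ln(0.6078)/10.031=0.050 → t=0.099; u2·a0=0.3410·10.031=3.421 ≤ a1=3.700 → R1 fires; D=1 X=4 Q=6 P=8 M=9
Draw 4: a1=1.665, a2=2.392, a3=1.940, a4=2.298, a0=8.295; τ=−ln(0.3874)/8.295=0.114 → t=0.213; u2·a0=0.7787·8.295=6.459; a1+…+a3=5.997 < 6.459 ≤ a1+…+a4=8.295 → R4 fires; D=1 X=6 Q=5 P=8 M=11
Draw 5: a1=2.035, a2=2.392, a3=2.910, a4=1.915, a0=9.252; τ=−ln(0.7915)/9.252=0.025 → t=0.238; u2·a0=0.1842·9.252=1.704 ≤ a1=2.035 → R1 fires; D=0 X=6 Q=5 P=9 M=10
Draw 6: a1=0.000, a2=2.691, a3=2.910, a4=1.915, a0=7.516; τ=−ln(0.0443)/7.516=0.415 → t=0.653; u2·a0=0.7345·7.516=5.521; a1+a2=2.691 < 5.521 ≤ a1+…+a3=5.601 → R3 fires; D=1 X=5 Q=5 P=9 M=10
Draw 7: a1=1.850, a2=2.691, a3=2.425, a4=1.915, a0=8.881; τ=−ln(0.1792)/8.881=0.194 → t=0.847; u2·a0=0.2876·8.881=2.554; a1=1.850 < 2.554 ≤ a1+a2=4.541 → R2 fires; D=3 X=5 Q=6 P=8 M=10
Draw 8: a1=5.550, a2=2.392, a3=2.425, a4=2.298, a0=12.665; τ=−ln(0.0964)/12.665=0.185 → t=1.031; u2·a0=0.8978·12.665=11.371; a1+…+a3=10.367 < 11.371 ≤ a1+…+a4=12.665 → R4 fires; D=3 X=7 Q=5 P=8 M=12
Draw 9: a1=6.660, a2=2.392, a3=3.395, a4=1.915, a0=14.362; τ=−ln(0.5771)/14.362=0.038 → t=1.070; u2·a0=0.3940·14.362=5.659 ≤ a1=6.660 → R1 fires; D=2 X=7 Q=5 P=9 M=11
Draw 10: a1=4.070, a2=2.691, a3=3.395, a4=1.915, a0=12.071; τ=−ln(0.3917)/12.071=0.078 → t=1.147; u2·a0=0.0370·12.071=0.447 ≤ a1=4.070 → R1 fires; D=1 X=7 Q=5 P=10 M=10
Draw 11: a1=1.850, a2=2.990, a3=3.395, a4=1.915, a0=10.150; τ=−ln(0.4684)/10.150=0.075 → t=1.222; u2·a0=0.2686·10.150=2.726; a1=1.850 < 2.726 ≤ a1+a2=4.840 → R2 fires; D=3 X=7 Q=6 P=9 M=10
Draw 12: a1=5.550, a2=2.691, a3=3.395, a4=2.298, a0=13.934; τ=−ln(0.5486)/13.934=0.043 → t=1.265 > T=1.25: stop.
Read off P at T=1.25: 9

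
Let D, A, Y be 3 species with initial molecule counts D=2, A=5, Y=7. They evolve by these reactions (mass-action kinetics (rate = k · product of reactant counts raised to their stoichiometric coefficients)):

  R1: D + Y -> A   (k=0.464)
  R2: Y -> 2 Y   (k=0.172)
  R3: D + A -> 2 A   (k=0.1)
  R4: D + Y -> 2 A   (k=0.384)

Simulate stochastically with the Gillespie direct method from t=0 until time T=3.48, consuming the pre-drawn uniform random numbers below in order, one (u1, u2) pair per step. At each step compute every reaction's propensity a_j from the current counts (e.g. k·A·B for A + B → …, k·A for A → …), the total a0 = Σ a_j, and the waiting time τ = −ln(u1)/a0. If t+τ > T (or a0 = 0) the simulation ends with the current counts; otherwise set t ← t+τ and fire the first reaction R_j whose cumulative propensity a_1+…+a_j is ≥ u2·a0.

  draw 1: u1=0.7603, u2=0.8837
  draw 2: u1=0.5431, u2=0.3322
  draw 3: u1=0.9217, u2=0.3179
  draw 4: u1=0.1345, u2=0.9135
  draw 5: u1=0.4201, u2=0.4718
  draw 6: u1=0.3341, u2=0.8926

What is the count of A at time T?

A at T = 8

t=0.000: D=2 A=5 Y=7
Draw 1: a1=6.496, a2=1.204, a3=1.000, a4=5.376, a0=14.076; τ=−ln(0.7603)/14.076=0.019 → t=0.019; u2·a0=0.8837·14.076=12.439; a1+…+a3=8.700 < 12.439 ≤ a1+…+a4=14.076 → R4 fires; D=1 A=7 Y=6
Draw 2: a1=2.784, a2=1.032, a3=0.700, a4=2.304, a0=6.820; τ=−ln(0.5431)/6.820=0.090 → t=0.109; u2·a0=0.3322·6.820=2.266 ≤ a1=2.784 → R1 fires; D=0 A=8 Y=5
Draw 3: a1=0.000, a2=0.860, a3=0.000, a4=0.000, a0=0.860; τ=−ln(0.9217)/0.860=0.095 → t=0.204; u2·a0=0.3179·0.860=0.273; a1=0.000 < 0.273 ≤ a1+a2=0.860 → R2 fires; D=0 A=8 Y=6
Draw 4: a1=0.000, a2=1.032, a3=0.000, a4=0.000, a0=1.032; τ=−ln(0.1345)/1.032=1.944 → t=2.148; u2·a0=0.9135·1.032=0.943; a1=0.000 < 0.943 ≤ a1+a2=1.032 → R2 fires; D=0 A=8 Y=7
Draw 5: a1=0.000, a2=1.204, a3=0.000, a4=0.000, a0=1.204; τ=−ln(0.4201)/1.204=0.720 → t=2.868; u2·a0=0.4718·1.204=0.568; a1=0.000 < 0.568 ≤ a1+a2=1.204 → R2 fires; D=0 A=8 Y=8
Draw 6: a1=0.000, a2=1.376, a3=0.000, a4=0.000, a0=1.376; τ=−ln(0.3341)/1.376=0.797 → t=3.665 > T=3.48: stop.
Read off A at T=3.48: 8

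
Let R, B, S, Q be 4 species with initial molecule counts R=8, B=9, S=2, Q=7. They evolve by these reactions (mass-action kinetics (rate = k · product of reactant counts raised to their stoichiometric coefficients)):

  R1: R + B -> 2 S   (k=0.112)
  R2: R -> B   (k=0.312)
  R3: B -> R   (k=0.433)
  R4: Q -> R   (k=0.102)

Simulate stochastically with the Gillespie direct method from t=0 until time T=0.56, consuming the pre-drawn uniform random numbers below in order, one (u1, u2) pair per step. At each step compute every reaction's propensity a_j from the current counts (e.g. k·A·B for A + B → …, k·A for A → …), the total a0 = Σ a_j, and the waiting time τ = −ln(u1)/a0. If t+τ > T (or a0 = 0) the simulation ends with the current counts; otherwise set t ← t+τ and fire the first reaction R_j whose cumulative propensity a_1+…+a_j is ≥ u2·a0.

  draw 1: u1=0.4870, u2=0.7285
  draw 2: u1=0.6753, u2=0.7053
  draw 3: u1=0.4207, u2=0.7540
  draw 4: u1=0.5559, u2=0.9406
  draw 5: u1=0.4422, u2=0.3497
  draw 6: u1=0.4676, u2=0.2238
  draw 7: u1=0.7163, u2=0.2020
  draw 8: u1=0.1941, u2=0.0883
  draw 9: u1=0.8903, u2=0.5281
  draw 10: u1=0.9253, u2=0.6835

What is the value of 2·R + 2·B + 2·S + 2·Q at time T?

Check how each reaction changes W = 2·R + 2·B + 2·S + 2·Q (weight of products minus weight of reactants):
R1: R + B -> 2 S: (2·2) − (2·1 + 2·1) = 4 − 4 = 0
R2: R -> B: (2·1) − (2·1) = 2 − 2 = 0
R3: B -> R: (2·1) − (2·1) = 2 − 2 = 0
R4: Q -> R: (2·1) − (2·1) = 2 − 2 = 0
Every reaction leaves W unchanged, so W is conserved and no simulation is needed: W(T) = W(0) = 2·8 + 2·9 + 2·2 + 2·7 = 52

Value at T = 52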